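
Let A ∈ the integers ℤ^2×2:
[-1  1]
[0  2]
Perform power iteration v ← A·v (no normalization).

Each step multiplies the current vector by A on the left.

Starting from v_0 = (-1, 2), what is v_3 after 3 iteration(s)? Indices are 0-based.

v_3 = (7, 16)

v_0 = (-1, 2).
v_1 = A·v_0 = (3, 4).
v_2 = A·v_1 = (1, 8).
v_3 = A·v_2 = (7, 16).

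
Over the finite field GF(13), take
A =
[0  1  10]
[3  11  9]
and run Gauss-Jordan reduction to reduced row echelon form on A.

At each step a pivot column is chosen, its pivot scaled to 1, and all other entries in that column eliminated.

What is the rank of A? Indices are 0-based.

rank = 2

pivot(0,0): swap R0↔R1
pivot(0,0)=3: scale R0 → (1, 8, 3)
pivot(1,1)=1: scale R1 → (0, 1, 10)
  clear (0,1): R0 −= (8)R1 → (1, 0, 1)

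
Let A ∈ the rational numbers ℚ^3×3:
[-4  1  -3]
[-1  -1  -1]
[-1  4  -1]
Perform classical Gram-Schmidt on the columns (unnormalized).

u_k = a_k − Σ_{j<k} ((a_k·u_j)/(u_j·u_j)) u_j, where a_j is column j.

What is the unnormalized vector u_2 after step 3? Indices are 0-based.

Step 1: u_0 = a_0 = (-4, -1, -1).
Step 2: u_1 = a_1 − (-7/18)·u_0 = (-5/9, -25/18, 65/18).
Step 3: u_2 = a_2 − (7/9)·u_0 − (-2/55)·u_1 = (1/11, -3/11, -1/11).

u_2 = (1/11, -3/11, -1/11)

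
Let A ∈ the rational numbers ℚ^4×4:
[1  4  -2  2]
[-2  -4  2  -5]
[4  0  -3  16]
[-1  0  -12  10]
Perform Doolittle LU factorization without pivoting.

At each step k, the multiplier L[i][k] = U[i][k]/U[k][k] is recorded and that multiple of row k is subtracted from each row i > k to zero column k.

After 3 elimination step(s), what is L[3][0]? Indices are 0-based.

[col 0] pivot 1
  R1 -= -2*R0 → (0, 4, -2, -1)  (L[1][0] := -2)
  R2 -= 4*R0 → (0, -16, 5, 8)  (L[2][0] := 4)
  R3 -= -1*R0 → (0, 4, -14, 12)  (L[3][0] := -1)
[col 1] pivot 4
  R2 -= -4*R1 → (0, 0, -3, 4)  (L[2][1] := -4)
  R3 -= 1*R1 → (0, 0, -12, 13)  (L[3][1] := 1)
[col 2] pivot -3
  R3 -= 4*R2 → (0, 0, 0, -3)  (L[3][2] := 4)

L[3][0] = -1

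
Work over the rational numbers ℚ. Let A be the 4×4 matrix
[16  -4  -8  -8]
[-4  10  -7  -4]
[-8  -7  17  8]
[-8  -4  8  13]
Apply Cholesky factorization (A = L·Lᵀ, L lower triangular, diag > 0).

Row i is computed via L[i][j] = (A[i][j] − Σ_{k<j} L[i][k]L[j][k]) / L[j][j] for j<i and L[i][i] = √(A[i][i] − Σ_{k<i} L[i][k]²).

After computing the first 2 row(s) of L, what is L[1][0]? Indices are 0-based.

Step 1: L[0][0] = √(16) = 4.
  L[1][0] = (-4) / L[0][0] = -1.
Step 2: L[1][1] = √(9) = 3.

L[1][0] = -1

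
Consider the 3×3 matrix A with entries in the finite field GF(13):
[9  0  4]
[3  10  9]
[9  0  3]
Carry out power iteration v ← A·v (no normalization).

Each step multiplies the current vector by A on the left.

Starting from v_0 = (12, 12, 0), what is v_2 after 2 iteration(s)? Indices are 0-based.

v_0 = (12, 12, 0).
v_1 = A·v_0 = (4, 0, 4).
v_2 = A·v_1 = (0, 9, 9).

v_2 = (0, 9, 9)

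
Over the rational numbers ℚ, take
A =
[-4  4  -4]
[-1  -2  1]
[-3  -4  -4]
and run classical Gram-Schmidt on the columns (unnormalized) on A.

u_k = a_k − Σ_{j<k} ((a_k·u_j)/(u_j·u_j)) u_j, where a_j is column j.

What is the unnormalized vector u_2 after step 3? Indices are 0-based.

Step 1: u_0 = a_0 = (-4, -1, -3).
Step 2: u_1 = a_1 − (-1/13)·u_0 = (48/13, -27/13, -55/13).
Step 3: u_2 = a_2 − (27/26)·u_0 − (1/466)·u_1 = (34/233, 476/233, -204/233).

u_2 = (34/233, 476/233, -204/233)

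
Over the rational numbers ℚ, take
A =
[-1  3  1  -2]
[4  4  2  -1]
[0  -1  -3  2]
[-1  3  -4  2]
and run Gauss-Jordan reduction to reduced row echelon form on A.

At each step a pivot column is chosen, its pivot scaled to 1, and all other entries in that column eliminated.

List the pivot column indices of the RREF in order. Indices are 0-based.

step 1: normalize row 0 (÷-1) = (1, -3, -1, 2)
  row 1: subtract 4×row0 = (0, 16, 6, -9)
  row 3: subtract -1×row0 = (0, 0, -5, 4)
step 2: normalize row 1 (÷16) = (0, 1, 3/8, -9/16)
  row 0: subtract -3×row1 = (1, 0, 1/8, 5/16)
  row 2: subtract -1×row1 = (0, 0, -21/8, 23/16)
step 3: normalize row 2 (÷-21/8) = (0, 0, 1, -23/42)
  row 0: subtract 1/8×row2 = (1, 0, 0, 8/21)
  row 1: subtract 3/8×row2 = (0, 1, 0, -5/14)
  row 3: subtract -5×row2 = (0, 0, 0, 53/42)
step 4: normalize row 3 (÷53/42) = (0, 0, 0, 1)
  row 0: subtract 8/21×row3 = (1, 0, 0, 0)
  row 1: subtract -5/14×row3 = (0, 1, 0, 0)
  row 2: subtract -23/42×row3 = (0, 0, 1, 0)

pivot columns: 0, 1, 2, 3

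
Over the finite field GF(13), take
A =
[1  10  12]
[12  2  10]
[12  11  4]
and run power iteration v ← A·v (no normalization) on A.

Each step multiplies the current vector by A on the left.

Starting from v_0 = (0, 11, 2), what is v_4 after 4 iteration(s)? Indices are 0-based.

v_4 = (6, 4, 9)

v_0 = (0, 11, 2).
v_1 = A·v_0 = (4, 3, 12).
v_2 = A·v_1 = (9, 5, 12).
v_3 = A·v_2 = (8, 4, 3).
v_4 = A·v_3 = (6, 4, 9).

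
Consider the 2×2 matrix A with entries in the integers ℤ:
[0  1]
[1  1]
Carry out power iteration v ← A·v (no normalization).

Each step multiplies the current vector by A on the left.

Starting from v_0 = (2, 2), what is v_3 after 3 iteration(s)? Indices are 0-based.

v_3 = (6, 10)

v_0 = (2, 2).
v_1 = A·v_0 = (2, 4).
v_2 = A·v_1 = (4, 6).
v_3 = A·v_2 = (6, 10).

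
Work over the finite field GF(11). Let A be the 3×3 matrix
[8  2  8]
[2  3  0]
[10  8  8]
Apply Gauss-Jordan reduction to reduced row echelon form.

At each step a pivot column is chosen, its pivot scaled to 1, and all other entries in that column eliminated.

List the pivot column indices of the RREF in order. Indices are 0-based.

pivot columns: 0, 1, 2

step 1: normalize row 0 (÷8) = (1, 3, 1)
  row 1: subtract 2×row0 = (0, 8, 9)
  row 2: subtract 10×row0 = (0, 0, 9)
step 2: normalize row 1 (÷8) = (0, 1, 8)
  row 0: subtract 3×row1 = (1, 0, 10)
step 3: normalize row 2 (÷9) = (0, 0, 1)
  row 0: subtract 10×row2 = (1, 0, 0)
  row 1: subtract 8×row2 = (0, 1, 0)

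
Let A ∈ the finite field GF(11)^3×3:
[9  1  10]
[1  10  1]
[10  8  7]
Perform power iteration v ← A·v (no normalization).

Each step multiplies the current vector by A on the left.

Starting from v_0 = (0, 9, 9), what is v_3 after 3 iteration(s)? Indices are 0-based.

v_3 = (10, 4, 9)

v_0 = (0, 9, 9).
v_1 = A·v_0 = (0, 0, 3).
v_2 = A·v_1 = (8, 3, 10).
v_3 = A·v_2 = (10, 4, 9).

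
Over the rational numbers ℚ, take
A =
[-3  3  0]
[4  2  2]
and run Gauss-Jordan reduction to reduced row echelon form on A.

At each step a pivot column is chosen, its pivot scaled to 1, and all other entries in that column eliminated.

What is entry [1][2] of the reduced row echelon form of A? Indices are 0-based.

M[1][2] = 1/3

pivot(0,0)=-3: scale R0 → (1, -1, 0)
  clear (1,0): R1 −= (4)R0 → (0, 6, 2)
pivot(1,1)=6: scale R1 → (0, 1, 1/3)
  clear (0,1): R0 −= (-1)R1 → (1, 0, 1/3)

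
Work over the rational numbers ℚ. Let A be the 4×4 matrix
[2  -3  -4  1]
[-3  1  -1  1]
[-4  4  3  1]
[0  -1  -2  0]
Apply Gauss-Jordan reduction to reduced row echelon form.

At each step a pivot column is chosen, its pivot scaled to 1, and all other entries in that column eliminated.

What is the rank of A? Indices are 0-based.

rank = 4

pivot(0,0)=2: scale R0 → (1, -3/2, -2, 1/2)
  clear (1,0): R1 −= (-3)R0 → (0, -7/2, -7, 5/2)
  clear (2,0): R2 −= (-4)R0 → (0, -2, -5, 3)
pivot(1,1)=-7/2: scale R1 → (0, 1, 2, -5/7)
  clear (0,1): R0 −= (-3/2)R1 → (1, 0, 1, -4/7)
  clear (2,1): R2 −= (-2)R1 → (0, 0, -1, 11/7)
  clear (3,1): R3 −= (-1)R1 → (0, 0, 0, -5/7)
pivot(2,2)=-1: scale R2 → (0, 0, 1, -11/7)
  clear (0,2): R0 −= (1)R2 → (1, 0, 0, 1)
  clear (1,2): R1 −= (2)R2 → (0, 1, 0, 17/7)
pivot(3,3)=-5/7: scale R3 → (0, 0, 0, 1)
  clear (0,3): R0 −= (1)R3 → (1, 0, 0, 0)
  clear (1,3): R1 −= (17/7)R3 → (0, 1, 0, 0)
  clear (2,3): R2 −= (-11/7)R3 → (0, 0, 1, 0)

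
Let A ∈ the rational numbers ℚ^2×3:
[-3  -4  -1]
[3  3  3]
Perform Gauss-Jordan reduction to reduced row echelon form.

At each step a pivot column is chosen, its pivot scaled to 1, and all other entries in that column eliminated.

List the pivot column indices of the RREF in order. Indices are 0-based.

[1] R0 /= -3  ⇒  (1, 4/3, 1/3)
     R1 -= 3·R0  ⇒  (0, -1, 2)
[2] R1 /= -1  ⇒  (0, 1, -2)
     R0 -= 4/3·R1  ⇒  (1, 0, 3)

pivot columns: 0, 1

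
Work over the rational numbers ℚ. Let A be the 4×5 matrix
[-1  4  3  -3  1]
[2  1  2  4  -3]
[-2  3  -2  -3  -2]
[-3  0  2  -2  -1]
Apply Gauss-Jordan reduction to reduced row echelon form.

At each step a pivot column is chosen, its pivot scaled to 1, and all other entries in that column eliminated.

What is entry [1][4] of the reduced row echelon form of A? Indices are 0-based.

M[1][4] = -57/67

[1] R0 /= -1  ⇒  (1, -4, -3, 3, -1)
     R1 -= 2·R0  ⇒  (0, 9, 8, -2, -1)
     R2 -= -2·R0  ⇒  (0, -5, -8, 3, -4)
     R3 -= -3·R0  ⇒  (0, -12, -7, 7, -4)
[2] R1 /= 9  ⇒  (0, 1, 8/9, -2/9, -1/9)
     R0 -= -4·R1  ⇒  (1, 0, 5/9, 19/9, -13/9)
     R2 -= -5·R1  ⇒  (0, 0, -32/9, 17/9, -41/9)
     R3 -= -12·R1  ⇒  (0, 0, 11/3, 13/3, -16/3)
[3] R2 /= -32/9  ⇒  (0, 0, 1, -17/32, 41/32)
     R0 -= 5/9·R2  ⇒  (1, 0, 0, 77/32, -69/32)
     R1 -= 8/9·R2  ⇒  (0, 1, 0, 1/4, -5/4)
     R3 -= 11/3·R2  ⇒  (0, 0, 0, 201/32, -321/32)
[4] R3 /= 201/32  ⇒  (0, 0, 0, 1, -107/67)
     R0 -= 77/32·R3  ⇒  (1, 0, 0, 0, 113/67)
     R1 -= 1/4·R3  ⇒  (0, 1, 0, 0, -57/67)
     R2 -= -17/32·R3  ⇒  (0, 0, 1, 0, 29/67)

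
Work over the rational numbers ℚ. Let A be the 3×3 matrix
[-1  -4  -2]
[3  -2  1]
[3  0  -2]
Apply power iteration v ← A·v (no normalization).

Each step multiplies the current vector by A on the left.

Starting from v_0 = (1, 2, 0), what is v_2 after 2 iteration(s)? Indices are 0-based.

v_0 = (1, 2, 0).
v_1 = A·v_0 = (-9, -1, 3).
v_2 = A·v_1 = (7, -22, -33).

v_2 = (7, -22, -33)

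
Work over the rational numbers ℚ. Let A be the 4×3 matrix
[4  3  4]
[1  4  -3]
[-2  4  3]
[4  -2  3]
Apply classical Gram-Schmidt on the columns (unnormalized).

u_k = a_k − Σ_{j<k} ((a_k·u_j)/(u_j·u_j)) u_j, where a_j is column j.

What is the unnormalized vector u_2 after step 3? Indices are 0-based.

Step 1: u_0 = a_0 = (4, 1, -2, 4).
Step 2: u_1 = a_1 − (0)·u_0 = (3, 4, 4, -2).
Step 3: u_2 = a_2 − (19/37)·u_0 − (2/15)·u_1 = (286/185, -2246/555, 1939/555, 673/555).

u_2 = (286/185, -2246/555, 1939/555, 673/555)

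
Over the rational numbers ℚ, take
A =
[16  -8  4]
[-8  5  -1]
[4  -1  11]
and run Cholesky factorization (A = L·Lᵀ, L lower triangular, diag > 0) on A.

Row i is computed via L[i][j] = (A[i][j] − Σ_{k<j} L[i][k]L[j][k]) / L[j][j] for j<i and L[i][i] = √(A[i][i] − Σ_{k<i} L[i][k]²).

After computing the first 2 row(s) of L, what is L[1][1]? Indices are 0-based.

Step 1: L[0][0] = √(16) = 4.
  L[1][0] = (-8) / L[0][0] = -2.
Step 2: L[1][1] = √(1) = 1.

L[1][1] = 1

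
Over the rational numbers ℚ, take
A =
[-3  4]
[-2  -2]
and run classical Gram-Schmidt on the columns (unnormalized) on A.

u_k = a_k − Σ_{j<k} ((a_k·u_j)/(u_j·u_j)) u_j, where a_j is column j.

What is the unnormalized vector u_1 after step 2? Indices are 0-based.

u_1 = (28/13, -42/13)

Step 1: u_0 = a_0 = (-3, -2).
Step 2: u_1 = a_1 − (-8/13)·u_0 = (28/13, -42/13).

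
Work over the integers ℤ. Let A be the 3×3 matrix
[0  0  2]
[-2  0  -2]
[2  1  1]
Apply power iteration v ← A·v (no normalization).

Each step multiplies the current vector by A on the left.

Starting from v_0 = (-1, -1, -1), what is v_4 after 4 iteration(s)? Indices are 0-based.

v_4 = (-16, 32, 0)

v_0 = (-1, -1, -1).
v_1 = A·v_0 = (-2, 4, -4).
v_2 = A·v_1 = (-8, 12, -4).
v_3 = A·v_2 = (-8, 24, -8).
v_4 = A·v_3 = (-16, 32, 0).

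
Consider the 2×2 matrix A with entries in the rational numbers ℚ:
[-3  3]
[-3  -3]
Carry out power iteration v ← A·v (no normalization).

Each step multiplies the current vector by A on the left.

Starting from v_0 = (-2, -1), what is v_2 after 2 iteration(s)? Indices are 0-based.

v_0 = (-2, -1).
v_1 = A·v_0 = (3, 9).
v_2 = A·v_1 = (18, -36).

v_2 = (18, -36)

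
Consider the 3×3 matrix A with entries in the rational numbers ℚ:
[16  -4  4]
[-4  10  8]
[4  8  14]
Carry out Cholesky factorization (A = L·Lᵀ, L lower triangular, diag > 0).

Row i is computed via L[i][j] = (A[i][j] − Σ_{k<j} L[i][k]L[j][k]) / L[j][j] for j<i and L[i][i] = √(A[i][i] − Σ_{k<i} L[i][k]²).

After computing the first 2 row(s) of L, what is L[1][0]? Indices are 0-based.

L[1][0] = -1

Step 1: L[0][0] = √(16) = 4.
  L[1][0] = (-4) / L[0][0] = -1.
Step 2: L[1][1] = √(9) = 3.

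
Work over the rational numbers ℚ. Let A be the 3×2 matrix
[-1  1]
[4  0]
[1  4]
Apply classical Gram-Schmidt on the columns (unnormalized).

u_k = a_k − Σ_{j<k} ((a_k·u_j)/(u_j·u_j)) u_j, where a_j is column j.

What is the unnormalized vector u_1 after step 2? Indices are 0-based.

u_1 = (7/6, -2/3, 23/6)

Step 1: u_0 = a_0 = (-1, 4, 1).
Step 2: u_1 = a_1 − (1/6)·u_0 = (7/6, -2/3, 23/6).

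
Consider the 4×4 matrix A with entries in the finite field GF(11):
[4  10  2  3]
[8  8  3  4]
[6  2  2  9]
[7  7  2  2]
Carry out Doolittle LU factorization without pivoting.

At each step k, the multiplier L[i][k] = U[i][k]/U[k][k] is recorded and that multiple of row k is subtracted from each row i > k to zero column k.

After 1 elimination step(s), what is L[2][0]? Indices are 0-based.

L[2][0] = 7

Step 1: pivot at (0,0) is 4.
  row1 ← row1 − (2)·row0  ⇒  L[1][0]=2, U row1=(0, 10, 10, 9)
  row2 ← row2 − (7)·row0  ⇒  L[2][0]=7, U row2=(0, 9, 10, 10)
  row3 ← row3 − (10)·row0  ⇒  L[3][0]=10, U row3=(0, 6, 4, 5)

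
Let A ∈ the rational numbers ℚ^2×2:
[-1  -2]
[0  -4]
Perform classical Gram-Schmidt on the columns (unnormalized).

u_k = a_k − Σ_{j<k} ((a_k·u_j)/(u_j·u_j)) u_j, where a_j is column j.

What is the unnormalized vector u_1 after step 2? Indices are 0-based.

Step 1: u_0 = a_0 = (-1, 0).
Step 2: u_1 = a_1 − (2)·u_0 = (0, -4).

u_1 = (0, -4)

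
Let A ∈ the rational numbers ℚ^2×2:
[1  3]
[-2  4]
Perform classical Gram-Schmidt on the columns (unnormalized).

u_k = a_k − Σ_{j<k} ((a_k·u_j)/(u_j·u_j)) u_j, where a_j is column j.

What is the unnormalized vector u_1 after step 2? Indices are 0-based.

Step 1: u_0 = a_0 = (1, -2).
Step 2: u_1 = a_1 − (-1)·u_0 = (4, 2).

u_1 = (4, 2)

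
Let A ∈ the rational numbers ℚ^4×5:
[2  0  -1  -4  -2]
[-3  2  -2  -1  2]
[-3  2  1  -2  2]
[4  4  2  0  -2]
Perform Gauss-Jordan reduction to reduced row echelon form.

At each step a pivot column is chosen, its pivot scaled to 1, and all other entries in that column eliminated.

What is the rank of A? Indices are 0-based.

rank = 4

[1] R0 /= 2  ⇒  (1, 0, -1/2, -2, -1)
     R1 -= -3·R0  ⇒  (0, 2, -7/2, -7, -1)
     R2 -= -3·R0  ⇒  (0, 2, -1/2, -8, -1)
     R3 -= 4·R0  ⇒  (0, 4, 4, 8, 2)
[2] R1 /= 2  ⇒  (0, 1, -7/4, -7/2, -1/2)
     R2 -= 2·R1  ⇒  (0, 0, 3, -1, 0)
     R3 -= 4·R1  ⇒  (0, 0, 11, 22, 4)
[3] R2 /= 3  ⇒  (0, 0, 1, -1/3, 0)
     R0 -= -1/2·R2  ⇒  (1, 0, 0, -13/6, -1)
     R1 -= -7/4·R2  ⇒  (0, 1, 0, -49/12, -1/2)
     R3 -= 11·R2  ⇒  (0, 0, 0, 77/3, 4)
[4] R3 /= 77/3  ⇒  (0, 0, 0, 1, 12/77)
     R0 -= -13/6·R3  ⇒  (1, 0, 0, 0, -51/77)
     R1 -= -49/12·R3  ⇒  (0, 1, 0, 0, 3/22)
     R2 -= -1/3·R3  ⇒  (0, 0, 1, 0, 4/77)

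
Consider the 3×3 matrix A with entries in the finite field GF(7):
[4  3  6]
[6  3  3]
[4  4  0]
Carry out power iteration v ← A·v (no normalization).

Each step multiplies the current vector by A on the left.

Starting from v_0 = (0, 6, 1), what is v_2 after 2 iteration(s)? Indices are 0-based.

v_0 = (0, 6, 1).
v_1 = A·v_0 = (3, 0, 3).
v_2 = A·v_1 = (2, 6, 5).

v_2 = (2, 6, 5)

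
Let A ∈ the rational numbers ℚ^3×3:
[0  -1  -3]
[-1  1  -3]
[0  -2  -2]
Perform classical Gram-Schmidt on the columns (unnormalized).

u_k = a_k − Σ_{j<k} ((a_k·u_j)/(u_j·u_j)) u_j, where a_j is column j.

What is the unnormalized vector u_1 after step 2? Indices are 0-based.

u_1 = (-1, 0, -2)

Step 1: u_0 = a_0 = (0, -1, 0).
Step 2: u_1 = a_1 − (-1)·u_0 = (-1, 0, -2).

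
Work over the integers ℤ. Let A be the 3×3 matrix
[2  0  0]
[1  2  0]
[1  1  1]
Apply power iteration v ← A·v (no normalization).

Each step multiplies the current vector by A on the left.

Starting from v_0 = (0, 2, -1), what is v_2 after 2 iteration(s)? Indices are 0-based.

v_2 = (0, 8, 5)

v_0 = (0, 2, -1).
v_1 = A·v_0 = (0, 4, 1).
v_2 = A·v_1 = (0, 8, 5).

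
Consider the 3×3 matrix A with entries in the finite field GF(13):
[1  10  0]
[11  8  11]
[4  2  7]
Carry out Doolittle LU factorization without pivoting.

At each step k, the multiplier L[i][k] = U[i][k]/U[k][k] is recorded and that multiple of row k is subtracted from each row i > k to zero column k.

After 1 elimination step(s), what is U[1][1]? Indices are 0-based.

U[1][1] = 2

[col 0] pivot 1
  R1 -= 11*R0 → (0, 2, 11)  (L[1][0] := 11)
  R2 -= 4*R0 → (0, 1, 7)  (L[2][0] := 4)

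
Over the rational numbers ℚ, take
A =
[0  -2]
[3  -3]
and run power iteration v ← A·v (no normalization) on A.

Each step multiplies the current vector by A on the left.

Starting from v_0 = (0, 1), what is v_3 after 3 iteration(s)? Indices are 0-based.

v_0 = (0, 1).
v_1 = A·v_0 = (-2, -3).
v_2 = A·v_1 = (6, 3).
v_3 = A·v_2 = (-6, 9).

v_3 = (-6, 9)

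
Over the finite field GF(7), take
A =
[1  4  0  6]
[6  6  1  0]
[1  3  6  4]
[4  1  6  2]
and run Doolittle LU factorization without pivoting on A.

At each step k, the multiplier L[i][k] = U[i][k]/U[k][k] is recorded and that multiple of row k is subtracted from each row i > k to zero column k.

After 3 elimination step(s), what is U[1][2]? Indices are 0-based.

U[1][2] = 1

Step 1: pivot at (0,0) is 1.
  row1 ← row1 − (6)·row0  ⇒  L[1][0]=6, U row1=(0, 3, 1, 6)
  row2 ← row2 − (1)·row0  ⇒  L[2][0]=1, U row2=(0, 6, 6, 5)
  row3 ← row3 − (4)·row0  ⇒  L[3][0]=4, U row3=(0, 6, 6, 6)
Step 2: pivot at (1,1) is 3.
  row2 ← row2 − (2)·row1  ⇒  L[2][1]=2, U row2=(0, 0, 4, 0)
  row3 ← row3 − (2)·row1  ⇒  L[3][1]=2, U row3=(0, 0, 4, 1)
Step 3: pivot at (2,2) is 4.
  row3 ← row3 − (1)·row2  ⇒  L[3][2]=1, U row3=(0, 0, 0, 1)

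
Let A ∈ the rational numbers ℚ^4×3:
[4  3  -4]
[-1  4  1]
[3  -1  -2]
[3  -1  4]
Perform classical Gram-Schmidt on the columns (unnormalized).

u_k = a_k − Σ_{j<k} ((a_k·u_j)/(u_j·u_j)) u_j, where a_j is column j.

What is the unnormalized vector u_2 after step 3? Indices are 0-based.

Step 1: u_0 = a_0 = (4, -1, 3, 3).
Step 2: u_1 = a_1 − (2/35)·u_0 = (97/35, 142/35, -41/35, -41/35).
Step 3: u_2 = a_2 − (-11/35)·u_0 − (-328/941)·u_1 = (-1672/941, 1976/941, -1379/941, 4267/941).

u_2 = (-1672/941, 1976/941, -1379/941, 4267/941)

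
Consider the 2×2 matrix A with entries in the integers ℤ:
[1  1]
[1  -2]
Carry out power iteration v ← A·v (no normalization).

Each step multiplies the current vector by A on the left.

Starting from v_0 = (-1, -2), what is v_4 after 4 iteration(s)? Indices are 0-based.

v_4 = (9, -45)

v_0 = (-1, -2).
v_1 = A·v_0 = (-3, 3).
v_2 = A·v_1 = (0, -9).
v_3 = A·v_2 = (-9, 18).
v_4 = A·v_3 = (9, -45).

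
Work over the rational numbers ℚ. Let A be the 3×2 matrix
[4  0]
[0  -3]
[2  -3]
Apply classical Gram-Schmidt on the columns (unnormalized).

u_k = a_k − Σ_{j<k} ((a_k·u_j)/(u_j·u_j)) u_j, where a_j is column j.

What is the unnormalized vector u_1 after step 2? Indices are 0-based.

u_1 = (6/5, -3, -12/5)

Step 1: u_0 = a_0 = (4, 0, 2).
Step 2: u_1 = a_1 − (-3/10)·u_0 = (6/5, -3, -12/5).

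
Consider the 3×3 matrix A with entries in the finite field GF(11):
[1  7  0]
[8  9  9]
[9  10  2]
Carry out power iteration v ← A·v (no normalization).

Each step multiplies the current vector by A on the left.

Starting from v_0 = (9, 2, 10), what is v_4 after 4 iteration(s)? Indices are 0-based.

v_0 = (9, 2, 10).
v_1 = A·v_0 = (1, 4, 0).
v_2 = A·v_1 = (7, 0, 5).
v_3 = A·v_2 = (7, 2, 7).
v_4 = A·v_3 = (10, 5, 9).

v_4 = (10, 5, 9)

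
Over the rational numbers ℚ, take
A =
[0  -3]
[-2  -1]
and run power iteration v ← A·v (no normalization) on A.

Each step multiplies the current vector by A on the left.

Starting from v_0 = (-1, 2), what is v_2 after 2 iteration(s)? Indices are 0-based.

v_0 = (-1, 2).
v_1 = A·v_0 = (-6, 0).
v_2 = A·v_1 = (0, 12).

v_2 = (0, 12)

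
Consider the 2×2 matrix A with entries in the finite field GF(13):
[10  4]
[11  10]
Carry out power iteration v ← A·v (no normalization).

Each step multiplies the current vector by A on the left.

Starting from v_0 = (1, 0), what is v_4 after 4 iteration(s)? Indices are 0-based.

v_4 = (12, 11)

v_0 = (1, 0).
v_1 = A·v_0 = (10, 11).
v_2 = A·v_1 = (1, 12).
v_3 = A·v_2 = (6, 1).
v_4 = A·v_3 = (12, 11).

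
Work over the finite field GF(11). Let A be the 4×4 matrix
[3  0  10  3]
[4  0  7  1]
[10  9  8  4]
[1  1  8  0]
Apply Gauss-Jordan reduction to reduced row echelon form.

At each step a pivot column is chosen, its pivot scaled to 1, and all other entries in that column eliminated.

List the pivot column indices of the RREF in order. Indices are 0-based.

pivot(0,0)=3: scale R0 → (1, 0, 7, 1)
  clear (1,0): R1 −= (4)R0 → (0, 0, 1, 8)
  clear (2,0): R2 −= (10)R0 → (0, 9, 4, 5)
  clear (3,0): R3 −= (1)R0 → (0, 1, 1, 10)
pivot(1,1): swap R1↔R2
pivot(1,1)=9: scale R1 → (0, 1, 9, 3)
  clear (3,1): R3 −= (1)R1 → (0, 0, 3, 7)
pivot(2,2)=1: scale R2 → (0, 0, 1, 8)
  clear (0,2): R0 −= (7)R2 → (1, 0, 0, 0)
  clear (1,2): R1 −= (9)R2 → (0, 1, 0, 8)
  clear (3,2): R3 −= (3)R2 → (0, 0, 0, 5)
pivot(3,3)=5: scale R3 → (0, 0, 0, 1)
  clear (1,3): R1 −= (8)R3 → (0, 1, 0, 0)
  clear (2,3): R2 −= (8)R3 → (0, 0, 1, 0)

pivot columns: 0, 1, 2, 3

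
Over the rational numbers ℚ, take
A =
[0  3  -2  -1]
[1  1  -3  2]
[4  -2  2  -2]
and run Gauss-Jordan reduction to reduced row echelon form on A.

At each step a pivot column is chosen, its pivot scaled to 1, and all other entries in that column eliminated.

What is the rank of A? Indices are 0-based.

rank = 3

step 1: exchange rows 0,1
step 1: normalize row 0 (÷1) = (1, 1, -3, 2)
  row 2: subtract 4×row0 = (0, -6, 14, -10)
step 2: normalize row 1 (÷3) = (0, 1, -2/3, -1/3)
  row 0: subtract 1×row1 = (1, 0, -7/3, 7/3)
  row 2: subtract -6×row1 = (0, 0, 10, -12)
step 3: normalize row 2 (÷10) = (0, 0, 1, -6/5)
  row 0: subtract -7/3×row2 = (1, 0, 0, -7/15)
  row 1: subtract -2/3×row2 = (0, 1, 0, -17/15)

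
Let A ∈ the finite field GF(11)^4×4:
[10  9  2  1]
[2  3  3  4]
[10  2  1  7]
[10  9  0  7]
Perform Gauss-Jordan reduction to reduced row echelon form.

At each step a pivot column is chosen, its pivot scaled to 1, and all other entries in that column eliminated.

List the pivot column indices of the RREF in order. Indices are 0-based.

step 1: normalize row 0 (÷10) = (1, 2, 9, 10)
  row 1: subtract 2×row0 = (0, 10, 7, 6)
  row 2: subtract 10×row0 = (0, 4, 10, 6)
  row 3: subtract 10×row0 = (0, 0, 9, 6)
step 2: normalize row 1 (÷10) = (0, 1, 4, 5)
  row 0: subtract 2×row1 = (1, 0, 1, 0)
  row 2: subtract 4×row1 = (0, 0, 5, 8)
step 3: normalize row 2 (÷5) = (0, 0, 1, 6)
  row 0: subtract 1×row2 = (1, 0, 0, 5)
  row 1: subtract 4×row2 = (0, 1, 0, 3)
  row 3: subtract 9×row2 = (0, 0, 0, 7)
step 4: normalize row 3 (÷7) = (0, 0, 0, 1)
  row 0: subtract 5×row3 = (1, 0, 0, 0)
  row 1: subtract 3×row3 = (0, 1, 0, 0)
  row 2: subtract 6×row3 = (0, 0, 1, 0)

pivot columns: 0, 1, 2, 3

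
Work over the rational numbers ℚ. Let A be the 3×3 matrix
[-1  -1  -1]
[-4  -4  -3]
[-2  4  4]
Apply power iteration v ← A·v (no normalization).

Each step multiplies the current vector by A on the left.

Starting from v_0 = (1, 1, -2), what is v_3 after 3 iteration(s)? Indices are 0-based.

v_0 = (1, 1, -2).
v_1 = A·v_0 = (0, -2, -6).
v_2 = A·v_1 = (8, 26, -32).
v_3 = A·v_2 = (-2, -40, -40).

v_3 = (-2, -40, -40)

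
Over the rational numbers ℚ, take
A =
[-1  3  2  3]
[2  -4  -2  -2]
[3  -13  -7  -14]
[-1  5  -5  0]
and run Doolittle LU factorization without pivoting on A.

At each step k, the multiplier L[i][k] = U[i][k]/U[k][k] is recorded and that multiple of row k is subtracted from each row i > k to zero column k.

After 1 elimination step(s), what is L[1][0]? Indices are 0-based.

L[1][0] = -2

k=0: U[0][0]=-1
  eliminate (1,0): mult=-2, new row 1: (0, 2, 2, 4); set L[1][0]=-2
  eliminate (2,0): mult=-3, new row 2: (0, -4, -1, -5); set L[2][0]=-3
  eliminate (3,0): mult=1, new row 3: (0, 2, -7, -3); set L[3][0]=1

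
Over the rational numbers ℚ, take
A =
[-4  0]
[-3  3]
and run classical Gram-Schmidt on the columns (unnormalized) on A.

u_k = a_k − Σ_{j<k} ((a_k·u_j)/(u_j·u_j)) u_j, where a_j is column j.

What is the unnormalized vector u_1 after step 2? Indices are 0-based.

u_1 = (-36/25, 48/25)

Step 1: u_0 = a_0 = (-4, -3).
Step 2: u_1 = a_1 − (-9/25)·u_0 = (-36/25, 48/25).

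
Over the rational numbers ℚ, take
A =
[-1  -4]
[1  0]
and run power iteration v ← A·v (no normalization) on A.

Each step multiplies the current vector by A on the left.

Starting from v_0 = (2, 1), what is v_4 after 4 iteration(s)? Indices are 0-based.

v_0 = (2, 1).
v_1 = A·v_0 = (-6, 2).
v_2 = A·v_1 = (-2, -6).
v_3 = A·v_2 = (26, -2).
v_4 = A·v_3 = (-18, 26).

v_4 = (-18, 26)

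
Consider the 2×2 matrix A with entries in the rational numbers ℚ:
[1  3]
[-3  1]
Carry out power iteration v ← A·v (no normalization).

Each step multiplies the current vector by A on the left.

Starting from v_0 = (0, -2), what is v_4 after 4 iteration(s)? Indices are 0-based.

v_4 = (192, -56)

v_0 = (0, -2).
v_1 = A·v_0 = (-6, -2).
v_2 = A·v_1 = (-12, 16).
v_3 = A·v_2 = (36, 52).
v_4 = A·v_3 = (192, -56).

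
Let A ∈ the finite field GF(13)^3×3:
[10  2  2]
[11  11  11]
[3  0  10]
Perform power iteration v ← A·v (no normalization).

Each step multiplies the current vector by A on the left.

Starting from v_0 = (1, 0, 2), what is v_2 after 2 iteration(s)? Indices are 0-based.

v_0 = (1, 0, 2).
v_1 = A·v_0 = (1, 7, 10).
v_2 = A·v_1 = (5, 3, 12).

v_2 = (5, 3, 12)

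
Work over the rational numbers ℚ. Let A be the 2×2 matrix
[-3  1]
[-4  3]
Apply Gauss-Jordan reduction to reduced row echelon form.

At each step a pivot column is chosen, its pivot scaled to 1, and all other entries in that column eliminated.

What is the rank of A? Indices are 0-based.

rank = 2

pivot(0,0)=-3: scale R0 → (1, -1/3)
  clear (1,0): R1 −= (-4)R0 → (0, 5/3)
pivot(1,1)=5/3: scale R1 → (0, 1)
  clear (0,1): R0 −= (-1/3)R1 → (1, 0)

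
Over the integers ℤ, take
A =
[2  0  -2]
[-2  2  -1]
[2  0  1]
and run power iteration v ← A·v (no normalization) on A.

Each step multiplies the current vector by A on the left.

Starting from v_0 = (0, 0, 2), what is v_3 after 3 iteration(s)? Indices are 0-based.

v_0 = (0, 0, 2).
v_1 = A·v_0 = (-4, -2, 2).
v_2 = A·v_1 = (-12, 2, -6).
v_3 = A·v_2 = (-12, 34, -30).

v_3 = (-12, 34, -30)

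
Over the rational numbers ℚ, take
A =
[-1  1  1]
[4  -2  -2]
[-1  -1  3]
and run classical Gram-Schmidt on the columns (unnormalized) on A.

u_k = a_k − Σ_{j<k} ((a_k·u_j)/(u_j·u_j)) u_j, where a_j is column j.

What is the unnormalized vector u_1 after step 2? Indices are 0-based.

Step 1: u_0 = a_0 = (-1, 4, -1).
Step 2: u_1 = a_1 − (-4/9)·u_0 = (5/9, -2/9, -13/9).

u_1 = (5/9, -2/9, -13/9)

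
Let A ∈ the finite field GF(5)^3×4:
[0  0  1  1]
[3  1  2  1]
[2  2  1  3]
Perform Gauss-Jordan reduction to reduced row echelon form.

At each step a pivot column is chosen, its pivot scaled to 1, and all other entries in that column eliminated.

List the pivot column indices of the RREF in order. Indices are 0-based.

pivot columns: 0, 1, 2

pivot(0,0): swap R0↔R1
pivot(0,0)=3: scale R0 → (1, 2, 4, 2)
  clear (2,0): R2 −= (2)R0 → (0, 3, 3, 4)
pivot(1,1): swap R1↔R2
pivot(1,1)=3: scale R1 → (0, 1, 1, 3)
  clear (0,1): R0 −= (2)R1 → (1, 0, 2, 1)
pivot(2,2)=1: scale R2 → (0, 0, 1, 1)
  clear (0,2): R0 −= (2)R2 → (1, 0, 0, 4)
  clear (1,2): R1 −= (1)R2 → (0, 1, 0, 2)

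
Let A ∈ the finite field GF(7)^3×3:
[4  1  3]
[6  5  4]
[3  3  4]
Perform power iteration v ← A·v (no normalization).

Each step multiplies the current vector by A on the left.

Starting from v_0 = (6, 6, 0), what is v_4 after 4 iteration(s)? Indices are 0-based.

v_4 = (5, 0, 2)

v_0 = (6, 6, 0).
v_1 = A·v_0 = (2, 3, 1).
v_2 = A·v_1 = (0, 3, 5).
v_3 = A·v_2 = (4, 0, 1).
v_4 = A·v_3 = (5, 0, 2).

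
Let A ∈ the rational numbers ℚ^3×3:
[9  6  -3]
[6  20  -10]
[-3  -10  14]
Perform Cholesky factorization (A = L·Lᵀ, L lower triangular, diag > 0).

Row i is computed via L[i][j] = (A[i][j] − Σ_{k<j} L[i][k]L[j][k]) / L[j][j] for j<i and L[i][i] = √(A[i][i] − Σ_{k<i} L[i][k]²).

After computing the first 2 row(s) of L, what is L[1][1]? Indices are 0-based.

Step 1: L[0][0] = √(9) = 3.
  L[1][0] = (6) / L[0][0] = 2.
Step 2: L[1][1] = √(16) = 4.

L[1][1] = 4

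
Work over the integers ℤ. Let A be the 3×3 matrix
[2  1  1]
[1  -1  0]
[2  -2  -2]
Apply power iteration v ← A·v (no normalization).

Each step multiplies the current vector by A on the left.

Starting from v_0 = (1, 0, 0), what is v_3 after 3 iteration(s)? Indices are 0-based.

v_3 = (13, 6, 16)

v_0 = (1, 0, 0).
v_1 = A·v_0 = (2, 1, 2).
v_2 = A·v_1 = (7, 1, -2).
v_3 = A·v_2 = (13, 6, 16).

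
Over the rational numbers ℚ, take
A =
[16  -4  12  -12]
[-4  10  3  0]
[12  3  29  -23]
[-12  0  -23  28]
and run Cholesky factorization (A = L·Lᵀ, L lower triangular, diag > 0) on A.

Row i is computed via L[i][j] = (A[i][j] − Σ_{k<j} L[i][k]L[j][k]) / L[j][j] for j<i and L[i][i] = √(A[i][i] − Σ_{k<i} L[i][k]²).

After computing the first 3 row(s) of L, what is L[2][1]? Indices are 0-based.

L[2][1] = 2

Step 1: L[0][0] = √(16) = 4.
  L[1][0] = (-4) / L[0][0] = -1.
Step 2: L[1][1] = √(9) = 3.
  L[2][0] = (12) / L[0][0] = 3.
  L[2][1] = (6) / L[1][1] = 2.
Step 3: L[2][2] = √(16) = 4.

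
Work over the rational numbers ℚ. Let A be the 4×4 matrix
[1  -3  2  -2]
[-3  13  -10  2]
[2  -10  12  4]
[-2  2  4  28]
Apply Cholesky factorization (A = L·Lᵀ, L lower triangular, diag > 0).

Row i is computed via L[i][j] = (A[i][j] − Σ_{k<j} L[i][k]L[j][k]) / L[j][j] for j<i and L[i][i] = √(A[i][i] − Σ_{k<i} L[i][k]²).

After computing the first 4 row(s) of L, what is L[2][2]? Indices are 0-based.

Step 1: L[0][0] = √(1) = 1.
  L[1][0] = (-3) / L[0][0] = -3.
Step 2: L[1][1] = √(4) = 2.
  L[2][0] = (2) / L[0][0] = 2.
  L[2][1] = (-4) / L[1][1] = -2.
Step 3: L[2][2] = √(4) = 2.
  L[3][0] = (-2) / L[0][0] = -2.
  L[3][1] = (-4) / L[1][1] = -2.
  L[3][2] = (4) / L[2][2] = 2.
Step 4: L[3][3] = √(16) = 4.

L[2][2] = 2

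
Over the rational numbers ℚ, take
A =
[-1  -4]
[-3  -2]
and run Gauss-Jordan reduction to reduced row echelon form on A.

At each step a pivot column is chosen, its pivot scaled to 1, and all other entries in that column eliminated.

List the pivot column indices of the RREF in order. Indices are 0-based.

step 1: normalize row 0 (÷-1) = (1, 4)
  row 1: subtract -3×row0 = (0, 10)
step 2: normalize row 1 (÷10) = (0, 1)
  row 0: subtract 4×row1 = (1, 0)

pivot columns: 0, 1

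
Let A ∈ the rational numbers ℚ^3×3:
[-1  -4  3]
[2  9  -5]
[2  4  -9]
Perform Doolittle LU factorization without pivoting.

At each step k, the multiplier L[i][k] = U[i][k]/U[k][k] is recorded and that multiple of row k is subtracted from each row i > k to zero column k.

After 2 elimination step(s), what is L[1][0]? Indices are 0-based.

k=0: U[0][0]=-1
  eliminate (1,0): mult=-2, new row 1: (0, 1, 1); set L[1][0]=-2
  eliminate (2,0): mult=-2, new row 2: (0, -4, -3); set L[2][0]=-2
k=1: U[1][1]=1
  eliminate (2,1): mult=-4, new row 2: (0, 0, 1); set L[2][1]=-4

L[1][0] = -2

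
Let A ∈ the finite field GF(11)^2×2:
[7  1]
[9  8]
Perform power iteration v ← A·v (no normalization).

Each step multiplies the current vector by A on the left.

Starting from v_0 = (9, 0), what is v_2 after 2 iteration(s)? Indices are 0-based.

v_2 = (5, 5)

v_0 = (9, 0).
v_1 = A·v_0 = (8, 4).
v_2 = A·v_1 = (5, 5).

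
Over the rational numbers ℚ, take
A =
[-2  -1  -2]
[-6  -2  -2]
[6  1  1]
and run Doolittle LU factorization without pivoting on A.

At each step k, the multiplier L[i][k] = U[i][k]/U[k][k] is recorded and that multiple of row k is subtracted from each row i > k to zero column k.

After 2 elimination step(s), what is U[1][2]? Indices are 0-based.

U[1][2] = 4

Step 1: pivot at (0,0) is -2.
  row1 ← row1 − (3)·row0  ⇒  L[1][0]=3, U row1=(0, 1, 4)
  row2 ← row2 − (-3)·row0  ⇒  L[2][0]=-3, U row2=(0, -2, -5)
Step 2: pivot at (1,1) is 1.
  row2 ← row2 − (-2)·row1  ⇒  L[2][1]=-2, U row2=(0, 0, 3)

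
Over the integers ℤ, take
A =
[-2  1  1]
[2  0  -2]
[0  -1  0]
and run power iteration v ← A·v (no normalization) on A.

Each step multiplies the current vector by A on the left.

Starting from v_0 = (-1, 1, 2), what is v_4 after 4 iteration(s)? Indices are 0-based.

v_0 = (-1, 1, 2).
v_1 = A·v_0 = (5, -6, -1).
v_2 = A·v_1 = (-17, 12, 6).
v_3 = A·v_2 = (52, -46, -12).
v_4 = A·v_3 = (-162, 128, 46).

v_4 = (-162, 128, 46)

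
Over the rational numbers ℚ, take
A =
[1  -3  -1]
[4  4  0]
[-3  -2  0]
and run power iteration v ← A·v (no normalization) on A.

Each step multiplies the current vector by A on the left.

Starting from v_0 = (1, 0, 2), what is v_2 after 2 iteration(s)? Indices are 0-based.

v_0 = (1, 0, 2).
v_1 = A·v_0 = (-1, 4, -3).
v_2 = A·v_1 = (-10, 12, -5).

v_2 = (-10, 12, -5)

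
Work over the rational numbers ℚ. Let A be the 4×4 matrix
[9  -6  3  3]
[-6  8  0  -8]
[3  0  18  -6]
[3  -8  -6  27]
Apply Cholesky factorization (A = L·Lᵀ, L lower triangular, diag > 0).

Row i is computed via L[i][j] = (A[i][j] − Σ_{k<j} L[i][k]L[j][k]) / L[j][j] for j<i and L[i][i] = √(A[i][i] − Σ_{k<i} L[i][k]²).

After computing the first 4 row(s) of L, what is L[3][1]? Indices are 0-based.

L[3][1] = -3

Step 1: L[0][0] = √(9) = 3.
  L[1][0] = (-6) / L[0][0] = -2.
Step 2: L[1][1] = √(4) = 2.
  L[2][0] = (3) / L[0][0] = 1.
  L[2][1] = (2) / L[1][1] = 1.
Step 3: L[2][2] = √(16) = 4.
  L[3][0] = (3) / L[0][0] = 1.
  L[3][1] = (-6) / L[1][1] = -3.
  L[3][2] = (-4) / L[2][2] = -1.
Step 4: L[3][3] = √(16) = 4.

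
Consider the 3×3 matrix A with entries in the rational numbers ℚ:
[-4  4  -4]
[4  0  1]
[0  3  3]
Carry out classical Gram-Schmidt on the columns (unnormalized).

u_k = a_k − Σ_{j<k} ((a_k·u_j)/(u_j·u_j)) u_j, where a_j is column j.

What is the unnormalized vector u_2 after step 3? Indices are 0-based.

u_2 = (-63/34, -63/34, 42/17)

Step 1: u_0 = a_0 = (-4, 4, 0).
Step 2: u_1 = a_1 − (-1/2)·u_0 = (2, 2, 3).
Step 3: u_2 = a_2 − (5/8)·u_0 − (3/17)·u_1 = (-63/34, -63/34, 42/17).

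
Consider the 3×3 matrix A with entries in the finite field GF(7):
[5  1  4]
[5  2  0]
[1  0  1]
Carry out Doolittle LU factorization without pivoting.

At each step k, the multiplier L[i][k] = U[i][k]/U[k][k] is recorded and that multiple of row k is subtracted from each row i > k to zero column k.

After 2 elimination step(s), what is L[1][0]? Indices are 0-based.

k=0: U[0][0]=5
  eliminate (1,0): mult=1, new row 1: (0, 1, 3); set L[1][0]=1
  eliminate (2,0): mult=3, new row 2: (0, 4, 3); set L[2][0]=3
k=1: U[1][1]=1
  eliminate (2,1): mult=4, new row 2: (0, 0, 5); set L[2][1]=4

L[1][0] = 1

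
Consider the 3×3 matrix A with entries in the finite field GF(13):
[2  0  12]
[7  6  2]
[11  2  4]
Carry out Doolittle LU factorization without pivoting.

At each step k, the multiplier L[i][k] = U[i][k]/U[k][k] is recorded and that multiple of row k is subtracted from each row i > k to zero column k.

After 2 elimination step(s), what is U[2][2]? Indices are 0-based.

k=0: U[0][0]=2
  eliminate (1,0): mult=10, new row 1: (0, 6, 12); set L[1][0]=10
  eliminate (2,0): mult=12, new row 2: (0, 2, 3); set L[2][0]=12
k=1: U[1][1]=6
  eliminate (2,1): mult=9, new row 2: (0, 0, 12); set L[2][1]=9

U[2][2] = 12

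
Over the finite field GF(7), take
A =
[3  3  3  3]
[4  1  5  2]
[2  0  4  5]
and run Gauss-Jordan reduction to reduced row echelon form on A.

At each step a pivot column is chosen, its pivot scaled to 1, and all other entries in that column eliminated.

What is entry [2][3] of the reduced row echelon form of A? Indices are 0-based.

step 1: normalize row 0 (÷3) = (1, 1, 1, 1)
  row 1: subtract 4×row0 = (0, 4, 1, 5)
  row 2: subtract 2×row0 = (0, 5, 2, 3)
step 2: normalize row 1 (÷4) = (0, 1, 2, 3)
  row 0: subtract 1×row1 = (1, 0, 6, 5)
  row 2: subtract 5×row1 = (0, 0, 6, 2)
step 3: normalize row 2 (÷6) = (0, 0, 1, 5)
  row 0: subtract 6×row2 = (1, 0, 0, 3)
  row 1: subtract 2×row2 = (0, 1, 0, 0)

M[2][3] = 5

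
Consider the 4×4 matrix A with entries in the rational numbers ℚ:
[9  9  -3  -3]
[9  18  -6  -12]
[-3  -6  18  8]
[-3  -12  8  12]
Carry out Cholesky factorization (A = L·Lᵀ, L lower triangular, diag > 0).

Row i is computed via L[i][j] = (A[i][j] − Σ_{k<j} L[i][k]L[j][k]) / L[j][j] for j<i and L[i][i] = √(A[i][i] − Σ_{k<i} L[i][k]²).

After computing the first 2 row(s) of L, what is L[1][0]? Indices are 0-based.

L[1][0] = 3

Step 1: L[0][0] = √(9) = 3.
  L[1][0] = (9) / L[0][0] = 3.
Step 2: L[1][1] = √(9) = 3.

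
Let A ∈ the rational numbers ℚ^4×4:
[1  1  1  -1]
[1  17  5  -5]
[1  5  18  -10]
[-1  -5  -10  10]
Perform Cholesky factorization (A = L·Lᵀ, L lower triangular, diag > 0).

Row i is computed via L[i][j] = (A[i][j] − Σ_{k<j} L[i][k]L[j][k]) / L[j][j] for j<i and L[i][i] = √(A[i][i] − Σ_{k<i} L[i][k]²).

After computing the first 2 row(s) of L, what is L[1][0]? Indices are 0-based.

L[1][0] = 1

Step 1: L[0][0] = √(1) = 1.
  L[1][0] = (1) / L[0][0] = 1.
Step 2: L[1][1] = √(16) = 4.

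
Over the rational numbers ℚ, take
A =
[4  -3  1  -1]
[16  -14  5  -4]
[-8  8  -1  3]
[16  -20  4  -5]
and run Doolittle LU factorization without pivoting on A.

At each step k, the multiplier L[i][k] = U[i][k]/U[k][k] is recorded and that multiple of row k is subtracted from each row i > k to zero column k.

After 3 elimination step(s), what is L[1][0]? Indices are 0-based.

L[1][0] = 4

k=0: U[0][0]=4
  eliminate (1,0): mult=4, new row 1: (0, -2, 1, 0); set L[1][0]=4
  eliminate (2,0): mult=-2, new row 2: (0, 2, 1, 1); set L[2][0]=-2
  eliminate (3,0): mult=4, new row 3: (0, -8, 0, -1); set L[3][0]=4
k=1: U[1][1]=-2
  eliminate (2,1): mult=-1, new row 2: (0, 0, 2, 1); set L[2][1]=-1
  eliminate (3,1): mult=4, new row 3: (0, 0, -4, -1); set L[3][1]=4
k=2: U[2][2]=2
  eliminate (3,2): mult=-2, new row 3: (0, 0, 0, 1); set L[3][2]=-2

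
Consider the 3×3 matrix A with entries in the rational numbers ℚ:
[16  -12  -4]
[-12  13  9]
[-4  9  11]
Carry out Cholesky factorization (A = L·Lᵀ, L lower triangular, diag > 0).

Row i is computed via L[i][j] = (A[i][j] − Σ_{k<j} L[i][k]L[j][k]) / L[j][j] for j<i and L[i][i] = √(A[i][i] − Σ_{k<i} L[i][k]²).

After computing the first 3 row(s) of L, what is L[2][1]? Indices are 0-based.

L[2][1] = 3

Step 1: L[0][0] = √(16) = 4.
  L[1][0] = (-12) / L[0][0] = -3.
Step 2: L[1][1] = √(4) = 2.
  L[2][0] = (-4) / L[0][0] = -1.
  L[2][1] = (6) / L[1][1] = 3.
Step 3: L[2][2] = √(1) = 1.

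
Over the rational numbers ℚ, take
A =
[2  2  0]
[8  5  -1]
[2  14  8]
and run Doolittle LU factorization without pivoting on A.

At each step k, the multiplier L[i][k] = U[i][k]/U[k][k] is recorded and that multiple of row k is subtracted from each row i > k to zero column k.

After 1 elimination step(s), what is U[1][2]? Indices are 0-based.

U[1][2] = -1

Step 1: pivot at (0,0) is 2.
  row1 ← row1 − (4)·row0  ⇒  L[1][0]=4, U row1=(0, -3, -1)
  row2 ← row2 − (1)·row0  ⇒  L[2][0]=1, U row2=(0, 12, 8)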